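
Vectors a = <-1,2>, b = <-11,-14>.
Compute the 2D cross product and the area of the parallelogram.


cross = -1*(-14) - 2*(-11) = 14 + 22 = 36
Parallelogram area = |36| = 36

cross = 36, parallelogram area = 36


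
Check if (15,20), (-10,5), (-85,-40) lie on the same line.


15*(5+ 40) - 10*(-40-20) - 85*(20-5)
= 675 + 600 - 1275 = 0

Yes, collinear (determinant = 0)


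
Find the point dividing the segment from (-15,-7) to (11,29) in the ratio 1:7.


Px = (1*11 + 7*(-15))/8 = -94/8 = -11.7500
Py = (1*29 + 7*(-7))/8 = -20/8 = -2.5000

P = (-11.7500, -2.5000)


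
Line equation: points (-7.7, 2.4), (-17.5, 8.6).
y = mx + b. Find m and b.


m = (6.2)/(-9.8) = -0.6327
b = y1 - m*x1 = 2.4 - (6.2*(-7.7))/(-9.8) = 2.4 - 4.8714 = -2.4714

y = -0.6327x - 2.4714


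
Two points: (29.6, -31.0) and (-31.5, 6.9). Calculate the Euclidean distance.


dx = -31.5 - 29.6 = -61.1
dy = 6.9 + 31.0 = 37.9
d = sqrt(3733.21 + 1436.41) = sqrt(5169.62) = 71.9001

71.9001


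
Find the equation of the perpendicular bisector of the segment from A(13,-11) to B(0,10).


Midpoint = (6.5, -0.5)
Slope of AB = dy/dx = 21/(-13) = -1.6154
Perp slope = -dx/dy = 13/21 = 0.6190
b = My - (perp slope)*Mx = -0.5 + (-13*6.5)/21 = -0.5 - 4.0238 = -4.5238

y = 0.6190x - 4.5238


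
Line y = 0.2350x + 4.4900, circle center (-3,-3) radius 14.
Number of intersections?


Substitute y = 0.2350x + 4.4900: (x+ 3)^2 + (0.2350x+4.4900+ 3)^2 = 196
Expand to Ax^2 + Bx + C = 0, where b-k = 7.49
A = 1+m^2 = 1.055225
B = 2(m(b-k) - h) = 2(0.2350*7.49 + 3) = 9.5203
C = h^2 + (b-k)^2 - r^2 = 9 + 56.1001 - 196 = -130.8999
disc = B^2-4AC = 90.6361 + 552.5154 = 643.1515
disc > 0

2 intersection points


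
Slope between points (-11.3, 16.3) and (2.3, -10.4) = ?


dy = -10.4 - 16.3 = -26.7
dx = 2.3 + 11.3 = 13.6
m = -26.7/13.6 = -1.9632

m = -1.9632


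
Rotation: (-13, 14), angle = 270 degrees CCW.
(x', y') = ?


cos(270) = 0, sin(270) = -1
x' = -13*0 - 14*(-1) = 14
y' = -13*(-1) + 14*0 = 13

(14, 13)


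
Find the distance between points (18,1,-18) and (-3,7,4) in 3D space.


dx=-21, dy=6, dz=22
d = sqrt(441+36+484) = sqrt(961) = 31.0000

31.0000


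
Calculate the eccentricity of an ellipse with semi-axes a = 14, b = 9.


c = sqrt(196-81) = sqrt(115) = 10.7238
e = c/a = sqrt(115)/14 = 0.7660

e = 0.7660


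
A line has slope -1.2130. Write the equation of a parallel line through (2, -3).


Parallel lines have equal slopes.
m2 = -1.2130
b2 = -3 + 1.2130*2 = -0.5740

y = -1.2130x - 0.5740


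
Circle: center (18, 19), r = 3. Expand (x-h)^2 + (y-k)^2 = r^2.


(x-18)^2 + (y-19)^2 = 3^2
D = -2h = -36, E = -2k = -38
F = h^2+k^2-r^2 = 324+361-9 = 676

x^2 + y^2 - 36x - 38y + 676 = 0


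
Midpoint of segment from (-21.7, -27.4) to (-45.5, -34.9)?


Mx = (-21.7 - 45.5)/2 = -67.2/2 = -33.6000
My = (-27.4 - 34.9)/2 = -62.3/2 = -31.1500

(-33.6000, -31.1500)


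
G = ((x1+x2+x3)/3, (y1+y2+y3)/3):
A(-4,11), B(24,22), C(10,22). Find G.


Gx = (-4+24+10)/3 = 30/3 = 10.0000
Gy = (11+22+22)/3 = 55/3 = 18.3333

G = (10.0000, 18.3333)


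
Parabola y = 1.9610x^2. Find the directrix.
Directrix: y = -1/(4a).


a = 1.9610
1/(4a) = 0.1275
directrix: y = -0.1275 = -0.1275

y = -0.1275


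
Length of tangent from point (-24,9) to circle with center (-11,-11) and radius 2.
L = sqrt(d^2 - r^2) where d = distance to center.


d = sqrt((-24+ 11)^2 + (9+ 11)^2) = sqrt(169+400) = 23.8537
L = sqrt(569.0000 - 4) = sqrt(565.0000) = 23.7697

23.7697


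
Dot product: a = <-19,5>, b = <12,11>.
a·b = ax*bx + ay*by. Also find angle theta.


a·b = -19*12 + 5*11 = -228 + 55 = -173
|a| = sqrt(361+25) = 19.6469
|b| = sqrt(144+121) = 16.2788
cos(theta) = -173/(sqrt(386)*sqrt(265)) = -173/sqrt(102290) = -0.540916
theta = arccos(-173/sqrt(102290)) = 122.7460 degrees

a·b = -173, theta = 122.7460 deg


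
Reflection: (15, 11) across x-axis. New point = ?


Reflection rule for x-axis: (x, -y)
(15, 11) -> (15, -11)

(15, -11)


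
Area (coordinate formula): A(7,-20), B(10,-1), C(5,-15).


7*(-1+ 15) = 98
10*(-15+ 20) = 50
5*(-20+ 1) = -95
sum = 53
Area = |53|/2 = 26.5000

26.5000 sq units


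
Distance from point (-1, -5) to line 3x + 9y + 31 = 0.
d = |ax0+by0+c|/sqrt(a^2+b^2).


|3*(-1) + 9*(-5) + 31| = |-17| = 17
sqrt(9 + 81) = sqrt(90) = 9.4868
d = 17/sqrt(90) = 1.7920

1.7920


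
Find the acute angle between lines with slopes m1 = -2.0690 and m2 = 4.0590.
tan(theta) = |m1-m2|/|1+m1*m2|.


m1-m2 = -6.128
1+m1*m2 = -7.398071
tan(theta) = |-6.128/(-7.398071)| = 0.828324
theta = arctan(|-6.128/(-7.398071)|) = 39.6358 degrees (acute angle)

39.6358 degrees


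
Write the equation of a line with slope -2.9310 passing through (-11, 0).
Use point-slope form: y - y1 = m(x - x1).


y - 0 = -2.9310(x + 11)
y = -2.9310x + 0 + 2.9310*(-11)
y = -2.9310x - 32.2410

y = -2.9310x - 32.2410


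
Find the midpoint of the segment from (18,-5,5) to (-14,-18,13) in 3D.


Mx = (18- 14)/2 = 2.0000
My = (-5- 18)/2 = -11.5000
Mz = (5+13)/2 = 9.0000

M = (2.0000, -11.5000, 9.0000)


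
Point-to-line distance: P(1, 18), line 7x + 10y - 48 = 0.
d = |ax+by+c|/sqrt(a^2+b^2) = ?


|7*1 + 10*18 - 48| = |139| = 139
sqrt(49 + 100) = sqrt(149) = 12.2066
d = 139/sqrt(149) = 11.3873

11.3873


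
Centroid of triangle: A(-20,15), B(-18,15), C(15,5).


Gx = (-20- 18+15)/3 = -23/3 = -7.6667
Gy = (15+15+5)/3 = 35/3 = 11.6667

G = (-7.6667, 11.6667)


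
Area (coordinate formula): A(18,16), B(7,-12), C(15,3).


18*(-12-3) = -270
7*(3-16) = -91
15*(16+ 12) = 420
sum = 59
Area = |59|/2 = 29.5000

29.5000 sq units


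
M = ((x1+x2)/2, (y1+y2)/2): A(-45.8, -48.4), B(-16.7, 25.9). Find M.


Mx = (-45.8 - 16.7)/2 = -62.5/2 = -31.2500
My = (-48.4 + 25.9)/2 = -22.5/2 = -11.2500

(-31.2500, -11.2500)


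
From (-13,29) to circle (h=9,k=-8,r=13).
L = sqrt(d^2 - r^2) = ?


d = sqrt((-13-9)^2 + (29+ 8)^2) = sqrt(484+1369) = 43.0465
L = sqrt(1853.0000 - 169) = sqrt(1684.0000) = 41.0366

41.0366


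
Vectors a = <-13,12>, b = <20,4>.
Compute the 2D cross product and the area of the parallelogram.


cross = -13*4 - 12*20 = -52 - 240 = -292
Parallelogram area = |-292| = 292

cross = -292, parallelogram area = 292


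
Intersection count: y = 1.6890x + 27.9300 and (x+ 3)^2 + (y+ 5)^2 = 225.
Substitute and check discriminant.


Substitute y = 1.6890x + 27.9300: (x+ 3)^2 + (1.6890x+27.9300+ 5)^2 = 225
Expand to Ax^2 + Bx + C = 0, where b-k = 32.93
A = 1+m^2 = 3.852721
B = 2(m(b-k) - h) = 2(1.6890*32.93 + 3) = 117.23754
C = h^2 + (b-k)^2 - r^2 = 9 + 1084.3849 - 225 = 868.3849
disc = B^2-4AC = 13744.6408 - 13382.5790 = 362.0618
disc > 0

2 intersection points


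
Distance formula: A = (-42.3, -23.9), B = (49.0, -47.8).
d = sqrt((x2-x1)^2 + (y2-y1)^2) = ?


dx = 49.0 + 42.3 = 91.3
dy = -47.8 + 23.9 = -23.9
d = sqrt(8335.69 + 571.21) = sqrt(8906.9) = 94.3764

94.3764


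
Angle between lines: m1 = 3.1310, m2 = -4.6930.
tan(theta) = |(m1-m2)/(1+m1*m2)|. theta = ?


m1-m2 = 7.824
1+m1*m2 = -13.693783
tan(theta) = |7.824/(-13.693783)| = 0.571354
theta = arctan(|7.824/(-13.693783)|) = 29.7417 degrees (acute angle)

29.7417 degrees


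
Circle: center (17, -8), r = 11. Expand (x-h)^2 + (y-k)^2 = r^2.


(x-17)^2 + (y+ 8)^2 = 11^2
D = -2h = -34, E = -2k = 16
F = h^2+k^2-r^2 = 289+64-121 = 232

x^2 + y^2 - 34x + 16y + 232 = 0


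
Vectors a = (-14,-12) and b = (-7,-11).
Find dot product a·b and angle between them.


a·b = -14*(-7) - 12*(-11) = 98 + 132 = 230
|a| = sqrt(196+144) = 18.4391
|b| = sqrt(49+121) = 13.0384
cos(theta) = 230/(sqrt(340)*sqrt(170)) = 230/sqrt(57800) = 0.956674
theta = arccos(230/sqrt(57800)) = 16.9275 degrees

a·b = 230, theta = 16.9275 deg


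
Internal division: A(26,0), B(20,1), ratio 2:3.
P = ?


Px = (2*20 + 3*26)/5 = 118/5 = 23.6000
Py = (2*1 + 3*0)/5 = 2/5 = 0.4000

P = (23.6000, 0.4000)


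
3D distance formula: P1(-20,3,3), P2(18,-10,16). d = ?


dx=38, dy=-13, dz=13
d = sqrt(1444+169+169) = sqrt(1782) = 42.2137

42.2137


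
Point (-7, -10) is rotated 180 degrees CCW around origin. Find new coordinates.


cos(180) = -1, sin(180) = 0
x' = -7*(-1) + 10*0 = 7
y' = -7*0 - 10*(-1) = 10

(7, 10)


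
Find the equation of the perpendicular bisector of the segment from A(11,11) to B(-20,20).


Midpoint = (-4.5, 15.5)
Slope of AB = dy/dx = 9/(-31) = -0.2903
Perp slope = -dx/dy = 31/9 = 3.4444
b = My - (perp slope)*Mx = 15.5 + (-31*(-4.5))/9 = 15.5 + 15.5000 = 31.0000

y = 3.4444x + 31.0000


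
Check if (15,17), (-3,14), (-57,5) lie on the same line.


15*(14-5) - 3*(5-17) - 57*(17-14)
= 135 + 36 - 171 = 0

Yes, collinear (determinant = 0)


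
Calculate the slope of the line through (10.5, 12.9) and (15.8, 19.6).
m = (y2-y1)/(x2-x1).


dy = 19.6 - 12.9 = 6.7
dx = 15.8 - 10.5 = 5.3
m = 6.7/5.3 = 1.2642

m = 1.2642


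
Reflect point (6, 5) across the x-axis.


Reflection rule for x-axis: (x, -y)
(6, 5) -> (6, -5)

(6, -5)


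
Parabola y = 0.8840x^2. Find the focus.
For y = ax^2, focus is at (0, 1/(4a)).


a = 0.8840
4a = 3.5360
focus = (0, 1/3.5360) = (0, 0.2828)

Focus = (0, 0.2828)


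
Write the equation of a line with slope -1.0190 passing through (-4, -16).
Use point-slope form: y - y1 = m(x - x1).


y + 16 = -1.0190(x + 4)
y = -1.0190x - 16 + 1.0190*(-4)
y = -1.0190x - 20.0760

y = -1.0190x - 20.0760


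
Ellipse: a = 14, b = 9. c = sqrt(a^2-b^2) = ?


c^2 = 14^2 - 9^2 = 196 - 81 = 115
c = sqrt(115) = 10.7238

c = 10.7238


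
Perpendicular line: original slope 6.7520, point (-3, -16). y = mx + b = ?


Perpendicular slope = -1/m1 = -1/6.7520 = -0.1481
b2 = y0 - m2*x0 = -16 - 3/6.7520 = -16 - 0.4443 = -16.4443

y = -0.1481x - 16.4443


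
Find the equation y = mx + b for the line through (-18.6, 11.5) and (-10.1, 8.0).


m = (-3.5)/(8.5) = -0.4118
b = y1 - m*x1 = 11.5 - (-3.5*(-18.6))/(8.5) = 11.5 - 7.6588 = 3.8412

y = -0.4118x + 3.8412


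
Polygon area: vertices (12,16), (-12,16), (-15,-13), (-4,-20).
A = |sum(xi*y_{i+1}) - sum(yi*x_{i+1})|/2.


sum(xi*y_{i+1}) = 12*16 - 12*(-13) - 15*(-20) - 4*16 = 584
sum(yi*x_{i+1}) = 16*(-12) + 16*(-15) - 13*(-4) - 20*12 = -620
Area = |584 + 620|/2 = 1204/2 = 602.0000

602.0000 sq units


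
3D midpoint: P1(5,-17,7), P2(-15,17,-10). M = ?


Mx = (5- 15)/2 = -5.0000
My = (-17+17)/2 = 0
Mz = (7- 10)/2 = -1.5000

M = (-5.0000, 0, -1.5000)


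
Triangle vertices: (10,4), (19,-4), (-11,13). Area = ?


10*(-4-13) = -170
19*(13-4) = 171
-11*(4+ 4) = -88
sum = -87
Area = |-87|/2 = 43.5000

43.5000 sq units


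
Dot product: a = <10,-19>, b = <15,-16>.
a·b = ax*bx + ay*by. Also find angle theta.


a·b = 10*15 - 19*(-16) = 150 + 304 = 454
|a| = sqrt(100+361) = 21.4709
|b| = sqrt(225+256) = 21.9317
cos(theta) = 454/(sqrt(461)*sqrt(481)) = 454/sqrt(221741) = 0.964124
theta = arccos(454/sqrt(221741)) = 15.3938 degrees

a·b = 454, theta = 15.3938 deg


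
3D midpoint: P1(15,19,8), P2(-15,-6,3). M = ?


Mx = (15- 15)/2 = 0
My = (19- 6)/2 = 6.5000
Mz = (8+3)/2 = 5.5000

M = (0, 6.5000, 5.5000)


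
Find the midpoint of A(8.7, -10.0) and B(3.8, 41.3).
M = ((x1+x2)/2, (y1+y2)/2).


Mx = (8.7 + 3.8)/2 = 12.5/2 = 6.2500
My = (-10.0 + 41.3)/2 = 31.3/2 = 15.6500

(6.2500, 15.6500)


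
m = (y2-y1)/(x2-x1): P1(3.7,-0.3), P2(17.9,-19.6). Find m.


dy = -19.6 + 0.3 = -19.3
dx = 17.9 - 3.7 = 14.2
m = -19.3/14.2 = -1.3592

m = -1.3592


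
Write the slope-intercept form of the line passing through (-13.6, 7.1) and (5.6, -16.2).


m = (-23.3)/(19.2) = -1.2135
b = y1 - m*x1 = 7.1 - (-23.3*(-13.6))/(19.2) = 7.1 - 16.5042 = -9.4042

y = -1.2135x - 9.4042


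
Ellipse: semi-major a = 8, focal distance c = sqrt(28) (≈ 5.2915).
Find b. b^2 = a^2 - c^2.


b^2 = 8^2 - (sqrt(28))^2 = 64 - 28 = 36
b = sqrt(36) = 6

b = 6


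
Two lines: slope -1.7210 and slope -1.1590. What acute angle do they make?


m1-m2 = -0.562
1+m1*m2 = 2.994639
tan(theta) = |-0.562/2.994639| = 0.187669
theta = arctan(|-0.562/2.994639|) = 10.6290 degrees (acute angle)

10.6290 degrees


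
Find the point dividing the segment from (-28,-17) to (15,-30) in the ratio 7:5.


Px = (7*15 + 5*(-28))/12 = -35/12 = -2.9167
Py = (7*(-30) + 5*(-17))/12 = -295/12 = -24.5833

P = (-2.9167, -24.5833)


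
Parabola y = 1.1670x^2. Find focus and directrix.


a = 1.1670
1/(4a) = 0.2142
Focus = (0, 0.2142)
Directrix: y = -0.2142

Focus = (0, 0.2142), Directrix: y = -0.2142


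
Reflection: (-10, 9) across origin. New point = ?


Reflection rule for origin: (-x, -y)
(-10, 9) -> (10, -9)

(10, -9)


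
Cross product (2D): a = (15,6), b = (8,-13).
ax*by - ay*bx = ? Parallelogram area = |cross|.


cross = 15*(-13) - 6*8 = -195 - 48 = -243
Parallelogram area = |-243| = 243

cross = -243, parallelogram area = 243


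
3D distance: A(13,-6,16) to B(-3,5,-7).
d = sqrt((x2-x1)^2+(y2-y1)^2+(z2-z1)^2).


dx=-16, dy=11, dz=-23
d = sqrt(256+121+529) = sqrt(906) = 30.0998

30.0998


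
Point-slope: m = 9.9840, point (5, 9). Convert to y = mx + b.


y - 9 = 9.9840(x - 5)
y = 9.9840x + 9 - 9.9840*5
y = 9.9840x - 40.9200

y = 9.9840x - 40.9200


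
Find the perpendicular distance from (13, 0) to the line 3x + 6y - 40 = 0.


|3*13 + 6*0 - 40| = |-1| = 1
sqrt(9 + 36) = sqrt(45) = 6.7082
d = 1/sqrt(45) = 0.1491

0.1491


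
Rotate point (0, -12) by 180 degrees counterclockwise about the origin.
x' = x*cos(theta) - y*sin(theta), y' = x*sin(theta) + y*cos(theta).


cos(180) = -1, sin(180) = 0
x' = 0*(-1) + 12*0 = 0
y' = 0*0 - 12*(-1) = 12

(0, 12)


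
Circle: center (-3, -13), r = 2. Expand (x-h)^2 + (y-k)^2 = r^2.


(x+ 3)^2 + (y+ 13)^2 = 2^2
D = -2h = 6, E = -2k = 26
F = h^2+k^2-r^2 = 9+169-4 = 174

x^2 + y^2 + 6x + 26y + 174 = 0


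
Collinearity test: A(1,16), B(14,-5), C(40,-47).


1*(-5+ 47) + 14*(-47-16) + 40*(16+ 5)
= 42 - 882 + 840 = 0

Yes, collinear (determinant = 0)


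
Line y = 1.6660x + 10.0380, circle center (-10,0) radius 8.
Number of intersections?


Substitute y = 1.6660x + 10.0380: (x+ 10)^2 + (1.6660x+10.0380-0)^2 = 64
Expand to Ax^2 + Bx + C = 0, where b-k = 10.038
A = 1+m^2 = 3.775556
B = 2(m(b-k) - h) = 2(1.6660*10.038 + 10) = 53.446616
C = h^2 + (b-k)^2 - r^2 = 100 + 100.761444 - 64 = 136.761444
disc = B^2-4AC = 2856.5408 - 2065.4020 = 791.1388
disc > 0

2 intersection points


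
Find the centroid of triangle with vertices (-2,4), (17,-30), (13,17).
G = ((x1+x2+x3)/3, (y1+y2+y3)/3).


Gx = (-2+17+13)/3 = 28/3 = 9.3333
Gy = (4- 30+17)/3 = -9/3 = -3.0000

G = (9.3333, -3.0000)


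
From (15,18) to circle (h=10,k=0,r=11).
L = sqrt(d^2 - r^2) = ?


d = sqrt((15-10)^2 + (18-0)^2) = sqrt(25+324) = 18.6815
L = sqrt(349.0000 - 121) = sqrt(228.0000) = 15.0997

15.0997


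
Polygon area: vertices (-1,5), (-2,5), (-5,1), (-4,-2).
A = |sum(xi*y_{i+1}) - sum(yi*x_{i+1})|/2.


sum(xi*y_{i+1}) = -1*5 - 2*1 - 5*(-2) - 4*5 = -17
sum(yi*x_{i+1}) = 5*(-2) + 5*(-5) + 1*(-4) - 2*(-1) = -37
Area = |-17 + 37|/2 = 20/2 = 10.0000

10.0000 sq units


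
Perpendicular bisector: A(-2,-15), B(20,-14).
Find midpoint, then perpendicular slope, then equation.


Midpoint = (9, -14.5)
Slope of AB = dy/dx = 1/22 = 0.0455
Perp slope = -dx/dy = -22/1 = -22.0000
b = My - (perp slope)*Mx = -14.5 + (22*9)/1 = -14.5 + 198.0000 = 183.5000

y = -22.0000x + 183.5000


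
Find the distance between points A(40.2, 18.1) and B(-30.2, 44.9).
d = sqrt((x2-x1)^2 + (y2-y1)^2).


dx = -30.2 - 40.2 = -70.4
dy = 44.9 - 18.1 = 26.8
d = sqrt(4956.16 + 718.24) = sqrt(5674.4) = 75.3286

75.3286


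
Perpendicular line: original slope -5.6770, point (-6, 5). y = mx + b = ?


Perpendicular slope = -1/m1 = -1/(-5.6770) = 0.1761
b2 = y0 - m2*x0 = 5 - 6/(-5.6770) = 5 + 1.0569 = 6.0569

y = 0.1761x + 6.0569


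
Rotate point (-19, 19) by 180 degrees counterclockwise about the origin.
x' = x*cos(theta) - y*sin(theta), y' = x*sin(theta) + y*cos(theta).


cos(180) = -1, sin(180) = 0
x' = -19*(-1) - 19*0 = 19
y' = -19*0 + 19*(-1) = -19

(19, -19)


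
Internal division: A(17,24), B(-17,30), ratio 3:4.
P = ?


Px = (3*(-17) + 4*17)/7 = 17/7 = 2.4286
Py = (3*30 + 4*24)/7 = 186/7 = 26.5714

P = (2.4286, 26.5714)


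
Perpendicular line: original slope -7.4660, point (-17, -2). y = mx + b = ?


Perpendicular slope = -1/m1 = -1/(-7.4660) = 0.1339
b2 = y0 - m2*x0 = -2 - 17/(-7.4660) = -2 + 2.2770 = 0.2770

y = 0.1339x + 0.2770


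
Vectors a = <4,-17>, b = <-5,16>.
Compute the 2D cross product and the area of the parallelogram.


cross = 4*16 + 17*(-5) = 64 - 85 = -21
Parallelogram area = |-21| = 21

cross = -21, parallelogram area = 21


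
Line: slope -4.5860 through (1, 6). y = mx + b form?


y - 6 = -4.5860(x - 1)
y = -4.5860x + 6 + 4.5860*1
y = -4.5860x + 10.5860

y = -4.5860x + 10.5860


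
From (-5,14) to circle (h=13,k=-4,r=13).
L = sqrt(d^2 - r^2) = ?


d = sqrt((-5-13)^2 + (14+ 4)^2) = sqrt(324+324) = 25.4558
L = sqrt(648.0000 - 169) = sqrt(479.0000) = 21.8861

21.8861


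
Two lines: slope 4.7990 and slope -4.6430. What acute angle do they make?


m1-m2 = 9.442
1+m1*m2 = -21.281757
tan(theta) = |9.442/(-21.281757)| = 0.443666
theta = arctan(|9.442/(-21.281757)|) = 23.9253 degrees (acute angle)

23.9253 degrees


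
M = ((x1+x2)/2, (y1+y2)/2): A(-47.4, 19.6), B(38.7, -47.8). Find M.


Mx = (-47.4 + 38.7)/2 = -8.7/2 = -4.3500
My = (19.6 - 47.8)/2 = -28.2/2 = -14.1000

(-4.3500, -14.1000)


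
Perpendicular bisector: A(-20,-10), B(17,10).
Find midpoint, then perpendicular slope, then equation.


Midpoint = (-1.5, 0)
Slope of AB = dy/dx = 20/37 = 0.5405
Perp slope = -dx/dy = -37/20 = -1.8500
b = My - (perp slope)*Mx = 0 + (37*(-1.5))/20 = 0 - 2.7750 = -2.7750

y = -1.8500x - 2.7750


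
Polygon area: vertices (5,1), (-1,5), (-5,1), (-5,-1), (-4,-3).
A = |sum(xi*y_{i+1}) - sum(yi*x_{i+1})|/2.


sum(xi*y_{i+1}) = 5*5 - 1*1 - 5*(-1) - 5*(-3) - 4*1 = 40
sum(yi*x_{i+1}) = 1*(-1) + 5*(-5) + 1*(-5) - 1*(-4) - 3*5 = -42
Area = |40 + 42|/2 = 82/2 = 41.0000

41.0000 sq units


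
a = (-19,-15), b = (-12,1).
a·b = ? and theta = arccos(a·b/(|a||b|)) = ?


a·b = -19*(-12) - 15*1 = 228 - 15 = 213
|a| = sqrt(361+225) = 24.2074
|b| = sqrt(144+1) = 12.0416
cos(theta) = 213/(sqrt(586)*sqrt(145)) = 213/sqrt(84970) = 0.730713
theta = arccos(213/sqrt(84970)) = 43.0538 degrees

a·b = 213, theta = 43.0538 deg


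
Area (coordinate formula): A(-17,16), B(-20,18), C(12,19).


-17*(18-19) = 17
-20*(19-16) = -60
12*(16-18) = -24
sum = -67
Area = |-67|/2 = 33.5000

33.5000 sq units


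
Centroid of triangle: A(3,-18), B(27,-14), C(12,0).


Gx = (3+27+12)/3 = 42/3 = 14.0000
Gy = (-18- 14+0)/3 = -32/3 = -10.6667

G = (14.0000, -10.6667)


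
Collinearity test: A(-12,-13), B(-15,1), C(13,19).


-12*(1-19) - 15*(19+ 13) + 13*(-13-1)
= 216 - 480 - 182 = -446

No, not collinear (determinant = -446)


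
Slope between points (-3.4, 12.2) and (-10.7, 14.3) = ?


dy = 14.3 - 12.2 = 2.1
dx = -10.7 + 3.4 = -7.3
m = 2.1/(-7.3) = -0.2877

m = -0.2877


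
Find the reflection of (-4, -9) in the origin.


Reflection rule for origin: (-x, -y)
(-4, -9) -> (4, 9)

(4, 9)


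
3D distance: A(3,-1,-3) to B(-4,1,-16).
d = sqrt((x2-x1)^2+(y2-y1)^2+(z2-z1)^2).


dx=-7, dy=2, dz=-13
d = sqrt(49+4+169) = sqrt(222) = 14.8997

14.8997


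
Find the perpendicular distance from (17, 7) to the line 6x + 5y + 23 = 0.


|6*17 + 5*7 + 23| = |160| = 160
sqrt(36 + 25) = sqrt(61) = 7.8102
d = 160/sqrt(61) = 20.4859

20.4859


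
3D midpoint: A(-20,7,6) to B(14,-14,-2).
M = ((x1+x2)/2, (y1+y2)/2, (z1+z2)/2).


Mx = (-20+14)/2 = -3.0000
My = (7- 14)/2 = -3.5000
Mz = (6- 2)/2 = 2.0000

M = (-3.0000, -3.5000, 2.0000)


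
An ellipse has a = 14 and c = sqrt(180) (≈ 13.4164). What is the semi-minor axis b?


b^2 = 14^2 - (sqrt(180))^2 = 196 - 180 = 16
b = sqrt(16) = 4

b = 4


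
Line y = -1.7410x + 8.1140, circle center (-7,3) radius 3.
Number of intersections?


Substitute y = -1.7410x + 8.1140: (x+ 7)^2 + (-1.7410x+8.1140-3)^2 = 9
Expand to Ax^2 + Bx + C = 0, where b-k = 5.114
A = 1+m^2 = 4.031081
B = 2(m(b-k) - h) = 2(-1.7410*5.114 + 7) = -3.806948
C = h^2 + (b-k)^2 - r^2 = 49 + 26.152996 - 9 = 66.152996
disc = B^2-4AC = 14.4929 - 1066.6723 = -1052.1794
disc < 0

0 intersection points


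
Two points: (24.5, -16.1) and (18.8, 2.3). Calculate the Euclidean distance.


dx = 18.8 - 24.5 = -5.7
dy = 2.3 + 16.1 = 18.4
d = sqrt(32.49 + 338.56) = sqrt(371.05) = 19.2627

19.2627


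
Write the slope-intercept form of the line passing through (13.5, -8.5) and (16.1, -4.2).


m = (4.3)/(2.6) = 1.6538
b = y1 - m*x1 = -8.5 - (4.3*13.5)/(2.6) = -8.5 - 22.3269 = -30.8269

y = 1.6538x - 30.8269


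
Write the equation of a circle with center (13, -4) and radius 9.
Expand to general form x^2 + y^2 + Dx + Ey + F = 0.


(x-13)^2 + (y+ 4)^2 = 9^2
D = -2h = -26, E = -2k = 8
F = h^2+k^2-r^2 = 169+16-81 = 104

x^2 + y^2 - 26x + 8y + 104 = 0


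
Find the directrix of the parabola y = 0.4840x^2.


a = 0.4840
1/(4a) = 0.5165
directrix: y = -0.5165 = -0.5165

y = -0.5165


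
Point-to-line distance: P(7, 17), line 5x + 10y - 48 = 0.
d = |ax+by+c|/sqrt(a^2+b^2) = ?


|5*7 + 10*17 - 48| = |157| = 157
sqrt(25 + 100) = sqrt(125) = 11.1803
d = 157/sqrt(125) = 14.0425

14.0425


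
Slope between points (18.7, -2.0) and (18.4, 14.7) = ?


dy = 14.7 + 2.0 = 16.7
dx = 18.4 - 18.7 = -0.3
m = 16.7/(-0.3) = -55.6667

m = -55.6667


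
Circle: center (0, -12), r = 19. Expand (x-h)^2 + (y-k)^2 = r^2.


(x-0)^2 + (y+ 12)^2 = 19^2
D = -2h = 0, E = -2k = 24
F = h^2+k^2-r^2 = 0+144-361 = -217

x^2 + y^2 + 24y - 217 = 0


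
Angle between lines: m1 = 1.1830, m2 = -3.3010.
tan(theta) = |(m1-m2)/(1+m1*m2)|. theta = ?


m1-m2 = 4.484
1+m1*m2 = -2.905083
tan(theta) = |4.484/(-2.905083)| = 1.543502
theta = arctan(|4.484/(-2.905083)|) = 57.0617 degrees (acute angle)

57.0617 degrees


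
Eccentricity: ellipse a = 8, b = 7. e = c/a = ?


c = sqrt(64-49) = sqrt(15) = 3.8730
e = c/a = sqrt(15)/8 = 0.4841

e = 0.4841


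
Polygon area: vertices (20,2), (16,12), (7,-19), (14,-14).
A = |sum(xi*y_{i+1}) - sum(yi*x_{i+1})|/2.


sum(xi*y_{i+1}) = 20*12 + 16*(-19) + 7*(-14) + 14*2 = -134
sum(yi*x_{i+1}) = 2*16 + 12*7 - 19*14 - 14*20 = -430
Area = |-134 + 430|/2 = 296/2 = 148.0000

148.0000 sq units


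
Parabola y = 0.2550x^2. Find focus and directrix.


a = 0.2550
1/(4a) = 0.9804
Focus = (0, 0.9804)
Directrix: y = -0.9804

Focus = (0, 0.9804), Directrix: y = -0.9804


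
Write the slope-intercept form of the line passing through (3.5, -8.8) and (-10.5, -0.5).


m = (8.3)/(-14.0) = -0.5929
b = y1 - m*x1 = -8.8 - (8.3*3.5)/(-14.0) = -8.8 + 2.0750 = -6.7250

y = -0.5929x - 6.7250


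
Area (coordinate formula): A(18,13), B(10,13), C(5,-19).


18*(13+ 19) = 576
10*(-19-13) = -320
5*(13-13) = 0
sum = 256
Area = |256|/2 = 128.0000

128.0000 sq units


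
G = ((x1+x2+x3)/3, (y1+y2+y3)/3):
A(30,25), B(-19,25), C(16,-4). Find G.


Gx = (30- 19+16)/3 = 27/3 = 9.0000
Gy = (25+25- 4)/3 = 46/3 = 15.3333

G = (9.0000, 15.3333)


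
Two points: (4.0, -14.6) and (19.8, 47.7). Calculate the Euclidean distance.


dx = 19.8 - 4.0 = 15.8
dy = 47.7 + 14.6 = 62.3
d = sqrt(249.64 + 3881.29) = sqrt(4130.93) = 64.2723

64.2723


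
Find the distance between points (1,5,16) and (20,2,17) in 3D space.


dx=19, dy=-3, dz=1
d = sqrt(361+9+1) = sqrt(371) = 19.2614

19.2614


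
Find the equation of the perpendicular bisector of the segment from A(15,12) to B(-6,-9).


Midpoint = (4.5, 1.5)
Slope of AB = dy/dx = -21/(-21) = 1.0000
Perp slope = -dx/dy = -21/21 = -1.0000
b = My - (perp slope)*Mx = 1.5 + (-21*4.5)/(-21) = 1.5 + 4.5000 = 6.0000

y = -1.0000x + 6.0000


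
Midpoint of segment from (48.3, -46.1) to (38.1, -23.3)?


Mx = (48.3 + 38.1)/2 = 86.4/2 = 43.2000
My = (-46.1 - 23.3)/2 = -69.4/2 = -34.7000

(43.2000, -34.7000)


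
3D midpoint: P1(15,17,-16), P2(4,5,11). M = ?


Mx = (15+4)/2 = 9.5000
My = (17+5)/2 = 11.0000
Mz = (-16+11)/2 = -2.5000

M = (9.5000, 11.0000, -2.5000)


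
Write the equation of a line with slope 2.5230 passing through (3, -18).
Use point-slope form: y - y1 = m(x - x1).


y + 18 = 2.5230(x - 3)
y = 2.5230x - 18 - 2.5230*3
y = 2.5230x - 25.5690

y = 2.5230x - 25.5690


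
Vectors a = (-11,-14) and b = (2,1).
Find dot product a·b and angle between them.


a·b = -11*2 - 14*1 = -22 - 14 = -36
|a| = sqrt(121+196) = 17.8045
|b| = sqrt(4+1) = 2.2361
cos(theta) = -36/(sqrt(317)*sqrt(5)) = -36/sqrt(1585) = -0.904249
theta = arccos(-36/sqrt(1585)) = 154.7223 degrees

a·b = -36, theta = 154.7223 deg


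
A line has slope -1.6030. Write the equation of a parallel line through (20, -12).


Parallel lines have equal slopes.
m2 = -1.6030
b2 = -12 + 1.6030*20 = 20.0600

y = -1.6030x + 20.0600


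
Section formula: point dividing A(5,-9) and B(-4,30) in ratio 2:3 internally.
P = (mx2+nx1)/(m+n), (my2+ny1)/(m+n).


Px = (2*(-4) + 3*5)/5 = 7/5 = 1.4000
Py = (2*30 + 3*(-9))/5 = 33/5 = 6.6000

P = (1.4000, 6.6000)


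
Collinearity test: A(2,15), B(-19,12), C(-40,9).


2*(12-9) - 19*(9-15) - 40*(15-12)
= 6 + 114 - 120 = 0

Yes, collinear (determinant = 0)


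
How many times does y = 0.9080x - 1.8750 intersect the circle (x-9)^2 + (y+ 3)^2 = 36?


Substitute y = 0.9080x - 1.8750: (x-9)^2 + (0.9080x- 1.8750+ 3)^2 = 36
Expand to Ax^2 + Bx + C = 0, where b-k = 1.125
A = 1+m^2 = 1.824464
B = 2(m(b-k) - h) = 2(0.9080*1.125 - 9) = -15.957
C = h^2 + (b-k)^2 - r^2 = 81 + 1.265625 - 36 = 46.265625
disc = B^2-4AC = 254.6258 - 337.6399 = -83.0141
disc < 0

0 intersection points


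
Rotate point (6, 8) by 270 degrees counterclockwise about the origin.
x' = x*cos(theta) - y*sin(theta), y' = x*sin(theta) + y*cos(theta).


cos(270) = 0, sin(270) = -1
x' = 6*0 - 8*(-1) = 8
y' = 6*(-1) + 8*0 = -6

(8, -6)


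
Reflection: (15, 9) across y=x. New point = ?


Reflection rule for y=x: (y, x)
(15, 9) -> (9, 15)

(9, 15)


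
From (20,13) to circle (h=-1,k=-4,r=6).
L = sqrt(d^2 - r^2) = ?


d = sqrt((20+ 1)^2 + (13+ 4)^2) = sqrt(441+289) = 27.0185
L = sqrt(730.0000 - 36) = sqrt(694.0000) = 26.3439

26.3439


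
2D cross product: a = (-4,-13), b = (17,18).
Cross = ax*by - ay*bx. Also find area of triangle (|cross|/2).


cross = -4*18 + 13*17 = -72 + 221 = 149
Triangle area = |149|/2 = 149/2 = 74.5000

cross = 149, triangle area = 74.5000


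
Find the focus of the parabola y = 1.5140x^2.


a = 1.5140
4a = 6.0560
focus = (0, 1/6.0560) = (0, 0.1651)

Focus = (0, 0.1651)


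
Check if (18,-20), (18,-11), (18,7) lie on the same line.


18*(-11-7) + 18*(7+ 20) + 18*(-20+ 11)
= -324 + 486 - 162 = 0

Yes, collinear (determinant = 0)


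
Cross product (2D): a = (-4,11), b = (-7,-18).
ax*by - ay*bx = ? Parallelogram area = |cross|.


cross = -4*(-18) - 11*(-7) = 72 + 77 = 149
Parallelogram area = |149| = 149

cross = 149, parallelogram area = 149


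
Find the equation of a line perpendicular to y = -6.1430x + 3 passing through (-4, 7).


Perpendicular slope = -1/m1 = -1/(-6.1430) = 0.1628
b2 = y0 - m2*x0 = 7 - 4/(-6.1430) = 7 + 0.6511 = 7.6511

y = 0.1628x + 7.6511


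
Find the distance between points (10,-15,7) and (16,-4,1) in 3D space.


dx=6, dy=11, dz=-6
d = sqrt(36+121+36) = sqrt(193) = 13.8924

13.8924


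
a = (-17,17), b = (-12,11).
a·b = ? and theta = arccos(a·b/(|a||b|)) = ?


a·b = -17*(-12) + 17*11 = 204 + 187 = 391
|a| = sqrt(289+289) = 24.0416
|b| = sqrt(144+121) = 16.2788
cos(theta) = 391/(sqrt(578)*sqrt(265)) = 391/sqrt(153170) = 0.999056
theta = arccos(391/sqrt(153170)) = 2.4896 degrees

a·b = 391, theta = 2.4896 deg


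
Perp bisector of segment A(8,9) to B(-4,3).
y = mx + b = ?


Midpoint = (2, 6)
Slope of AB = dy/dx = -6/(-12) = 0.5000
Perp slope = -dx/dy = -12/6 = -2.0000
b = My - (perp slope)*Mx = 6 + (-12*2)/(-6) = 6 + 4.0000 = 10.0000

y = -2.0000x + 10.0000


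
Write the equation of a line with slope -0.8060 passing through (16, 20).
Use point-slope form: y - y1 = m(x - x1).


y - 20 = -0.8060(x - 16)
y = -0.8060x + 20 + 0.8060*16
y = -0.8060x + 32.8960

y = -0.8060x + 32.8960


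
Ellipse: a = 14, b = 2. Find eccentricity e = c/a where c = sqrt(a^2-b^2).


c = sqrt(196-4) = sqrt(192) = 13.8564
e = c/a = sqrt(192)/14 = 0.9897

e = 0.9897


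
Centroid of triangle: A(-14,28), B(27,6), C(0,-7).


Gx = (-14+27+0)/3 = 13/3 = 4.3333
Gy = (28+6- 7)/3 = 27/3 = 9.0000

G = (4.3333, 9.0000)


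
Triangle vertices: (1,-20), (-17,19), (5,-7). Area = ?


1*(19+ 7) = 26
-17*(-7+ 20) = -221
5*(-20-19) = -195
sum = -390
Area = |-390|/2 = 195.0000

195.0000 sq units


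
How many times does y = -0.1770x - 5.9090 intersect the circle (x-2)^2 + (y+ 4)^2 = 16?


Substitute y = -0.1770x - 5.9090: (x-2)^2 + (-0.1770x- 5.9090+ 4)^2 = 16
Expand to Ax^2 + Bx + C = 0, where b-k = -1.909
A = 1+m^2 = 1.031329
B = 2(m(b-k) - h) = 2(-0.1770*(-1.909) - 2) = -3.324214
C = h^2 + (b-k)^2 - r^2 = 4 + 3.644281 - 16 = -8.355719
disc = B^2-4AC = 11.0504 + 34.4700 = 45.5204
disc > 0

2 intersection points


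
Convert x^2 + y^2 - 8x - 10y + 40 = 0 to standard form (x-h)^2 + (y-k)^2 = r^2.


h = -D/2 = 8/2 = 4
k = -E/2 = 10/2 = 5
r^2 = h^2 + k^2 - F = 16 + 25 - 40 = 1
r = 1

Center (4, 5), radius = 1


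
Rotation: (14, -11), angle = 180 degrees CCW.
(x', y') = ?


cos(180) = -1, sin(180) = 0
x' = 14*(-1) + 11*0 = -14
y' = 14*0 - 11*(-1) = 11

(-14, 11)


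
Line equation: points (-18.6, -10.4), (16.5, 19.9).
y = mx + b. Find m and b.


m = (30.3)/(35.1) = 0.8632
b = y1 - m*x1 = -10.4 - (30.3*(-18.6))/(35.1) = -10.4 + 16.0564 = 5.6564

y = 0.8632x + 5.6564


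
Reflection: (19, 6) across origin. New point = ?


Reflection rule for origin: (-x, -y)
(19, 6) -> (-19, -6)

(-19, -6)


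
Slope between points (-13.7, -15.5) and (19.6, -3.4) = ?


dy = -3.4 + 15.5 = 12.1
dx = 19.6 + 13.7 = 33.3
m = 12.1/33.3 = 0.3634

m = 0.3634


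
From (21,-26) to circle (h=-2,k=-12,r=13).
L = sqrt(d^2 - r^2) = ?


d = sqrt((21+ 2)^2 + (-26+ 12)^2) = sqrt(529+196) = 26.9258
L = sqrt(725.0000 - 169) = sqrt(556.0000) = 23.5797

23.5797


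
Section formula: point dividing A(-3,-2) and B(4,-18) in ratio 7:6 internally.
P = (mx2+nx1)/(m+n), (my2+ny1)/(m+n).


Px = (7*4 + 6*(-3))/13 = 10/13 = 0.7692
Py = (7*(-18) + 6*(-2))/13 = -138/13 = -10.6154

P = (0.7692, -10.6154)


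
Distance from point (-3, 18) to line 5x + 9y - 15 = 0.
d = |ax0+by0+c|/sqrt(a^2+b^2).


|5*(-3) + 9*18 - 15| = |132| = 132
sqrt(25 + 81) = sqrt(106) = 10.2956
d = 132/sqrt(106) = 12.8210

12.8210


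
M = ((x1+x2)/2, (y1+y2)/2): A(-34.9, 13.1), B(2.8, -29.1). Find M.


Mx = (-34.9 + 2.8)/2 = -32.1/2 = -16.0500
My = (13.1 - 29.1)/2 = -16.0/2 = -8.0000

(-16.0500, -8.0000)


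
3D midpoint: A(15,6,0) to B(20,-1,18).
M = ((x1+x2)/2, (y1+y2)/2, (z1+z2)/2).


Mx = (15+20)/2 = 17.5000
My = (6- 1)/2 = 2.5000
Mz = (0+18)/2 = 9.0000

M = (17.5000, 2.5000, 9.0000)


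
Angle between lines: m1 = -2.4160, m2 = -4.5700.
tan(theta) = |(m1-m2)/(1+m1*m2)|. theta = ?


m1-m2 = 2.154
1+m1*m2 = 12.04112
tan(theta) = |2.154/12.04112| = 0.178887
theta = arctan(|2.154/12.04112|) = 10.1422 degrees (acute angle)

10.1422 degrees


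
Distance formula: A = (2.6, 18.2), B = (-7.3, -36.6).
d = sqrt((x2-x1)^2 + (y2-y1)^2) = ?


dx = -7.3 - 2.6 = -9.9
dy = -36.6 - 18.2 = -54.8
d = sqrt(98.01 + 3003.04) = sqrt(3101.05) = 55.6871

55.6871


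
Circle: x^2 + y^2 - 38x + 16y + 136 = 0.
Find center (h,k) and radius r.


h = -D/2 = 38/2 = 19
k = -E/2 = -16/2 = -8
r^2 = h^2 + k^2 - F = 361 + 64 - 136 = 289
r = 17

Center (19, -8), radius = 17


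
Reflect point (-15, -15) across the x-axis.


Reflection rule for x-axis: (x, -y)
(-15, -15) -> (-15, 15)

(-15, 15)


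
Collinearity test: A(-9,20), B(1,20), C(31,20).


-9*(20-20) + 1*(20-20) + 31*(20-20)
= 0 + 0 + 0 = 0

Yes, collinear (determinant = 0)


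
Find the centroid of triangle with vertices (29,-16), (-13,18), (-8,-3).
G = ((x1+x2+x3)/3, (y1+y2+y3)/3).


Gx = (29- 13- 8)/3 = 8/3 = 2.6667
Gy = (-16+18- 3)/3 = -1/3 = -0.3333

G = (2.6667, -0.3333)


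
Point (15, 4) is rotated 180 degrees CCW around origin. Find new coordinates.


cos(180) = -1, sin(180) = 0
x' = 15*(-1) - 4*0 = -15
y' = 15*0 + 4*(-1) = -4

(-15, -4)


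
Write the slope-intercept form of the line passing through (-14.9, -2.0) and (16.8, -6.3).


m = (-4.3)/(31.7) = -0.1356
b = y1 - m*x1 = -2.0 - (-4.3*(-14.9))/(31.7) = -2.0 - 2.0211 = -4.0211

y = -0.1356x - 4.0211


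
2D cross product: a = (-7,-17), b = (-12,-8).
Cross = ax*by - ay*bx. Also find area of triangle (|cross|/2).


cross = -7*(-8) + 17*(-12) = 56 - 204 = -148
Triangle area = |-148|/2 = 148/2 = 74.0000

cross = -148, triangle area = 74.0000


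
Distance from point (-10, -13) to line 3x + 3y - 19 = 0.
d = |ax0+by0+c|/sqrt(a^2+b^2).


|3*(-10) + 3*(-13) - 19| = |-88| = 88
sqrt(9 + 9) = sqrt(18) = 4.2426
d = 88/sqrt(18) = 20.7418

20.7418


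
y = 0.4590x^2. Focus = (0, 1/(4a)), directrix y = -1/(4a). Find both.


a = 0.4590
1/(4a) = 0.5447
Focus = (0, 0.5447)
Directrix: y = -0.5447

Focus = (0, 0.5447), Directrix: y = -0.5447


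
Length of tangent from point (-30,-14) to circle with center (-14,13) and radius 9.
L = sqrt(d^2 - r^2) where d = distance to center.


d = sqrt((-30+ 14)^2 + (-14-13)^2) = sqrt(256+729) = 31.3847
L = sqrt(985.0000 - 81) = sqrt(904.0000) = 30.0666

30.0666


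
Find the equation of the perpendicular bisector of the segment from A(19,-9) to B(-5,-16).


Midpoint = (7, -12.5)
Slope of AB = dy/dx = -7/(-24) = 0.2917
Perp slope = -dx/dy = -24/7 = -3.4286
b = My - (perp slope)*Mx = -12.5 + (-24*7)/(-7) = -12.5 + 24.0000 = 11.5000

y = -3.4286x + 11.5000


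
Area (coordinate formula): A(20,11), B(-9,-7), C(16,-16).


20*(-7+ 16) = 180
-9*(-16-11) = 243
16*(11+ 7) = 288
sum = 711
Area = |711|/2 = 355.5000

355.5000 sq units


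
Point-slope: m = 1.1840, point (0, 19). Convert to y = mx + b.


y - 19 = 1.1840(x - 0)
y = 1.1840x + 19 - 1.1840*0
y = 1.1840x + 19.0000

y = 1.1840x + 19.0000


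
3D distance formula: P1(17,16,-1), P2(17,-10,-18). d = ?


dx=0, dy=-26, dz=-17
d = sqrt(0+676+289) = sqrt(965) = 31.0644

31.0644


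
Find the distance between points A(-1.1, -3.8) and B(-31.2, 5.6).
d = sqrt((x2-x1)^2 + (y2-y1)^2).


dx = -31.2 + 1.1 = -30.1
dy = 5.6 + 3.8 = 9.4
d = sqrt(906.01 + 88.36) = sqrt(994.37) = 31.5336

31.5336


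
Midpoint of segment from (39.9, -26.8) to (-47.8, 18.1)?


Mx = (39.9 - 47.8)/2 = -7.9/2 = -3.9500
My = (-26.8 + 18.1)/2 = -8.7/2 = -4.3500

(-3.9500, -4.3500)


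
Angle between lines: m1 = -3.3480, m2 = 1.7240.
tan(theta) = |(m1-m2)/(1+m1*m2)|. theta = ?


m1-m2 = -5.072
1+m1*m2 = -4.771952
tan(theta) = |-5.072/(-4.771952)| = 1.062877
theta = arctan(|-5.072/(-4.771952)|) = 46.7459 degrees (acute angle)

46.7459 degrees


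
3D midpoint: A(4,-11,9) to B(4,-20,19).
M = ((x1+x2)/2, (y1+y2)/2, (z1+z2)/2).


Mx = (4+4)/2 = 4.0000
My = (-11- 20)/2 = -15.5000
Mz = (9+19)/2 = 14.0000

M = (4.0000, -15.5000, 14.0000)


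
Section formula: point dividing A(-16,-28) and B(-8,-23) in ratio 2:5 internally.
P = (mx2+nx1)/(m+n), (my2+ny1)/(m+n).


Px = (2*(-8) + 5*(-16))/7 = -96/7 = -13.7143
Py = (2*(-23) + 5*(-28))/7 = -186/7 = -26.5714

P = (-13.7143, -26.5714)


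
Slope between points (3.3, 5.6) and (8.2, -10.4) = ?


dy = -10.4 - 5.6 = -16.0
dx = 8.2 - 3.3 = 4.9
m = -16.0/4.9 = -3.2653

m = -3.2653


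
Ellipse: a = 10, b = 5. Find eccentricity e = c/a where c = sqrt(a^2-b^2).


c = sqrt(100-25) = sqrt(75) = 8.6603
e = c/a = sqrt(75)/10 = 0.8660

e = 0.8660


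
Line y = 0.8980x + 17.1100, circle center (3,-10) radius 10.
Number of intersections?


Substitute y = 0.8980x + 17.1100: (x-3)^2 + (0.8980x+17.1100+ 10)^2 = 100
Expand to Ax^2 + Bx + C = 0, where b-k = 27.11
A = 1+m^2 = 1.806404
B = 2(m(b-k) - h) = 2(0.8980*27.11 - 3) = 42.68956
C = h^2 + (b-k)^2 - r^2 = 9 + 734.9521 - 100 = 643.9521
disc = B^2-4AC = 1822.3985 - 4652.9506 = -2830.5521
disc < 0

0 intersection points


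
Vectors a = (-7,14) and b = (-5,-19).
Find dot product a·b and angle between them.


a·b = -7*(-5) + 14*(-19) = 35 - 266 = -231
|a| = sqrt(49+196) = 15.6525
|b| = sqrt(25+361) = 19.6469
cos(theta) = -231/(sqrt(245)*sqrt(386)) = -231/sqrt(94570) = -0.751165
theta = arccos(-231/sqrt(94570)) = 138.6914 degrees

a·b = -231, theta = 138.6914 deg


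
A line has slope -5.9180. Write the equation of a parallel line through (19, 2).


Parallel lines have equal slopes.
m2 = -5.9180
b2 = 2 + 5.9180*19 = 114.4420

y = -5.9180x + 114.4420


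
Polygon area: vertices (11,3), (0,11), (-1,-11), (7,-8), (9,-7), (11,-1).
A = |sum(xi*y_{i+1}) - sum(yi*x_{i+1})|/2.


sum(xi*y_{i+1}) = 11*11 + 0*(-11) - 1*(-8) + 7*(-7) + 9*(-1) + 11*3 = 104
sum(yi*x_{i+1}) = 3*0 + 11*(-1) - 11*7 - 8*9 - 7*11 - 1*11 = -248
Area = |104 + 248|/2 = 352/2 = 176.0000

176.0000 sq units


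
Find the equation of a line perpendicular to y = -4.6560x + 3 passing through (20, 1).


Perpendicular slope = -1/m1 = -1/(-4.6560) = 0.2148
b2 = y0 - m2*x0 = 1 + 20/(-4.6560) = 1 - 4.2955 = -3.2955

y = 0.2148x - 3.2955


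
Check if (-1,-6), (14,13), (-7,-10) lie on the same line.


-1*(13+ 10) + 14*(-10+ 6) - 7*(-6-13)
= -23 - 56 + 133 = 54

No, not collinear (determinant = 54)


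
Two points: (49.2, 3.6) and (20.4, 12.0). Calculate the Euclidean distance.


dx = 20.4 - 49.2 = -28.8
dy = 12.0 - 3.6 = 8.4
d = sqrt(829.44 + 70.56) = sqrt(900) = 30.0000

30.0000


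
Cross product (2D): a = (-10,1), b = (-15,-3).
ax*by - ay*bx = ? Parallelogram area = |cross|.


cross = -10*(-3) - 1*(-15) = 30 + 15 = 45
Parallelogram area = |45| = 45

cross = 45, parallelogram area = 45


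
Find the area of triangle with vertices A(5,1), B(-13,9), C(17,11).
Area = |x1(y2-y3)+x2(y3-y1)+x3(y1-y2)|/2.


5*(9-11) = -10
-13*(11-1) = -130
17*(1-9) = -136
sum = -276
Area = |-276|/2 = 138.0000

138.0000 sq units


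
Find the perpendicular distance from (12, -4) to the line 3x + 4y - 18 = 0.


|3*12 + 4*(-4) - 18| = |2| = 2
sqrt(9 + 16) = sqrt(25) = 5.0000
d = 2/sqrt(25) = 0.4000

0.4000


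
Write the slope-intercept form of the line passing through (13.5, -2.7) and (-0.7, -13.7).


m = (-11.0)/(-14.2) = 0.7746
b = y1 - m*x1 = -2.7 - (-11.0*13.5)/(-14.2) = -2.7 - 10.4577 = -13.1577

y = 0.7746x - 13.1577


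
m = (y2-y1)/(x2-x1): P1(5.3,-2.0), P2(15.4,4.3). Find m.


dy = 4.3 + 2.0 = 6.3
dx = 15.4 - 5.3 = 10.1
m = 6.3/10.1 = 0.6238

m = 0.6238


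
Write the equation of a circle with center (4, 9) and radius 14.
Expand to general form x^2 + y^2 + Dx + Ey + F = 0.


(x-4)^2 + (y-9)^2 = 14^2
D = -2h = -8, E = -2k = -18
F = h^2+k^2-r^2 = 16+81-196 = -99

x^2 + y^2 - 8x - 18y - 99 = 0


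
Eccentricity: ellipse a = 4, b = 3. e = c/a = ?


c = sqrt(16-9) = sqrt(7) = 2.6458
e = c/a = sqrt(7)/4 = 0.6614

e = 0.6614


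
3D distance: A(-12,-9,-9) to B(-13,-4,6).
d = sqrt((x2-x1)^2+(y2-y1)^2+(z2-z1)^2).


dx=-1, dy=5, dz=15
d = sqrt(1+25+225) = sqrt(251) = 15.8430

15.8430


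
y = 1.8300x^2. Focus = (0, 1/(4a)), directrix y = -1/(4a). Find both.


a = 1.8300
1/(4a) = 0.1366
Focus = (0, 0.1366)
Directrix: y = -0.1366

Focus = (0, 0.1366), Directrix: y = -0.1366


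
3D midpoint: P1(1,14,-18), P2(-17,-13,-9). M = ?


Mx = (1- 17)/2 = -8.0000
My = (14- 13)/2 = 0.5000
Mz = (-18- 9)/2 = -13.5000

M = (-8.0000, 0.5000, -13.5000)


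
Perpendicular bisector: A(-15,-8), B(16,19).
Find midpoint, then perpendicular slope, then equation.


Midpoint = (0.5, 5.5)
Slope of AB = dy/dx = 27/31 = 0.8710
Perp slope = -dx/dy = -31/27 = -1.1481
b = My - (perp slope)*Mx = 5.5 + (31*0.5)/27 = 5.5 + 0.5741 = 6.0741

y = -1.1481x + 6.0741
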